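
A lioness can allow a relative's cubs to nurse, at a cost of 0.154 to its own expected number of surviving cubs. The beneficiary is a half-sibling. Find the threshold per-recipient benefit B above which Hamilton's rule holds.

0.616

r to a half-sibling = 1/4 (half-sibs share one parent — one path of length 2: r = (1/2)^2 = 1/4).
Hamilton's rule with n recipients of equal r: n·r·B > C, so B > C/(n·r) = 0.154/(1·0.25) = 0.616.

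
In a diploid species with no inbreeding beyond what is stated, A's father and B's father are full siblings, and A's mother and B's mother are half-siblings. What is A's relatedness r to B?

Independent pedigree routes through distinct common ancestors add.
A and B are related in two ways: first cousins through their fathers (r = 1/8) and half first cousins through their mothers (r = 1/16).
r = 1/8 + 1/16 = 3/16 = 0.1875.

0.1875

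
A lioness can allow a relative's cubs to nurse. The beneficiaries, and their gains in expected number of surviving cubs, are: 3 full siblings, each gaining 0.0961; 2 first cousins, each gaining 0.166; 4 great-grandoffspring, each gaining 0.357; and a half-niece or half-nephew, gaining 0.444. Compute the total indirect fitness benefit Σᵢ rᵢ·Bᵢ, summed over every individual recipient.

r to a full sibling = 1/2 (full sibs share both parents — two paths of length 2: r = 2·(1/2)^2 = 1/2).
r to a first cousin = 0.125 (first cousins share one grandparent pair — two paths of length 4: r = 2·(1/2)^4 = 1/8).
r to a great-grandoffspring = 0.125 (three parent–offspring links: r = (1/2)^3 = 1/8).
r to a half-niece or half-nephew = 0.125 (half-aunt/uncle↔niece/nephew: one path of length 3: r = (1/2)^3 = 1/8).
Summing one r·B term per recipient: 3·0.5·0.0961 + 2·0.125·0.166 + 4·0.125·0.357 + 1·0.125·0.444 = 0.41965.

0.41965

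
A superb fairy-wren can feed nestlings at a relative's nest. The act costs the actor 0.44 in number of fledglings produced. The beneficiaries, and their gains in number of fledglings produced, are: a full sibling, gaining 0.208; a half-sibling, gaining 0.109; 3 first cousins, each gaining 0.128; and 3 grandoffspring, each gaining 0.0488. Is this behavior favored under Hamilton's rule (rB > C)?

No

Hamilton's rule: the trait is favored when the sum of r·B over every recipient exceeds the actor's cost C.
r to a full sibling = 0.5 (full sibs share both parents — two paths of length 2: r = 2·(1/2)^2 = 1/2).
r to a half-sibling = 1/4 (half-sibs share one parent — one path of length 2: r = (1/2)^2 = 1/4).
r to a first cousin = 1/8 (first cousins share one grandparent pair — two paths of length 4: r = 2·(1/2)^4 = 1/8).
r to a grandoffspring = 1/4 (two parent–offspring links: r = (1/2)^2 = 1/4).
Summing one r·B term per recipient: 1·0.5·0.208 + 1·0.25·0.109 + 3·0.125·0.128 + 3·0.25·0.0488 = 0.21585.
0.21585 < 0.44: the indirect benefit is less than the cost.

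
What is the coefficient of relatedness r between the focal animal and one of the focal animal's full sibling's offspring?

0.25

Each parent–offspring link contributes a factor of 1/2, and independent paths through distinct common ancestors add.
Full aunt/uncle↔niece/nephew: two paths of length 3 through the shared grandparent pair: r = 2·(1/2)^3 = 1/4.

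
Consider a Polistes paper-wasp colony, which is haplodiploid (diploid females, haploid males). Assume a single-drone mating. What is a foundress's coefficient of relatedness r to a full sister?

Haplodiploid full sisters inherit their father's entire haploid genome identically (contributing 1/2) and on average half of their mother's contribution (1/2 · 1/2 = 1/4); r = 1/2 + 1/4 = 3/4.

0.75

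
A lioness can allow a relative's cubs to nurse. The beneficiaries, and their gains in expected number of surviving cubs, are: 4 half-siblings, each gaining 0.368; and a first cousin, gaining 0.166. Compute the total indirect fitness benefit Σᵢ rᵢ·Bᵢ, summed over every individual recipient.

r to a half-sibling = 1/4 (half-sibs share one parent — one path of length 2: r = (1/2)^2 = 1/4).
r to a first cousin = 1/8 (first cousins share one grandparent pair — two paths of length 4: r = 2·(1/2)^4 = 1/8).
Summing one r·B term per recipient: 4·0.25·0.368 + 1·0.125·0.166 = 0.38875.

0.38875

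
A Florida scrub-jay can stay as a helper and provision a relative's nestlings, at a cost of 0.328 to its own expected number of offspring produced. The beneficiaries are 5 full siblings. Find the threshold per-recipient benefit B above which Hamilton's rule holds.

r to a full sibling = 1/2 (full sibs share both parents — two paths of length 2: r = 2·(1/2)^2 = 1/2).
Hamilton's rule with n recipients of equal r: n·r·B > C, so B > C/(n·r) = 0.328/(5·0.5) = 0.1312.

0.1312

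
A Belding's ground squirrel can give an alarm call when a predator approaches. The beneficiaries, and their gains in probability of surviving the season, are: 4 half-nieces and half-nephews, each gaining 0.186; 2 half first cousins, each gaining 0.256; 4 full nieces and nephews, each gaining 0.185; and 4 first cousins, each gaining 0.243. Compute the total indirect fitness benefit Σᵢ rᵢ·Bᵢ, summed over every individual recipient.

r to a half-niece or half-nephew = 0.125 (half-aunt/uncle↔niece/nephew: one path of length 3: r = (1/2)^3 = 1/8).
r to a half first cousin = 0.0625 (half first cousins share one grandparent — one path of length 4: r = (1/2)^4 = 1/16).
r to a full niece or nephew = 1/4 (full aunt/uncle↔niece/nephew: two paths of length 3 through the shared grandparent pair: r = 2·(1/2)^3 = 1/4).
r to a first cousin = 0.125 (first cousins share one grandparent pair — two paths of length 4: r = 2·(1/2)^4 = 1/8).
Summing one r·B term per recipient: 4·0.125·0.186 + 2·0.0625·0.256 + 4·0.25·0.185 + 4·0.125·0.243 = 0.4315.

0.4315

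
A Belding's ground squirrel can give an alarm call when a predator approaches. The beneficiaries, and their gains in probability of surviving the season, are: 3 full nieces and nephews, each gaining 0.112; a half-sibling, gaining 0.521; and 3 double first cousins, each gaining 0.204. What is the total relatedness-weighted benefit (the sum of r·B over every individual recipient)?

0.36725

r to a full niece or nephew = 1/4 (full aunt/uncle↔niece/nephew: two paths of length 3 through the shared grandparent pair: r = 2·(1/2)^3 = 1/4).
r to a half-sibling = 0.25 (half-sibs share one parent — one path of length 2: r = (1/2)^2 = 1/4).
r to a double first cousin = 1/4 (double first cousins share both grandparent pairs — four paths of length 4: r = 4·(1/2)^4 = 1/4).
Summing one r·B term per recipient: 3·0.25·0.112 + 1·0.25·0.521 + 3·0.25·0.204 = 0.36725.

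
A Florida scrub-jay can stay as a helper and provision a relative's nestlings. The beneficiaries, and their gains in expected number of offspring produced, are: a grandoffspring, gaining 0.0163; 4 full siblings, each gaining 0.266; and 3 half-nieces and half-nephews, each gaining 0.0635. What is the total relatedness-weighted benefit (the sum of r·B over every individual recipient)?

r to a grandoffspring = 1/4 (two parent–offspring links: r = (1/2)^2 = 1/4).
r to a full sibling = 0.5 (full sibs share both parents — two paths of length 2: r = 2·(1/2)^2 = 1/2).
r to a half-niece or half-nephew = 1/8 (half-aunt/uncle↔niece/nephew: one path of length 3: r = (1/2)^3 = 1/8).
Summing one r·B term per recipient: 1·0.25·0.0163 + 4·0.5·0.266 + 3·0.125·0.0635 = 0.5598875.

0.5598875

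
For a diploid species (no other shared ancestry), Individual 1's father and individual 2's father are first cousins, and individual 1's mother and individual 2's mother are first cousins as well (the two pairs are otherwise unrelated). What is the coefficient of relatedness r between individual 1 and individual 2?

Relatedness sums over independent paths through distinct common ancestors.
Individual 1 and individual 2 are related in two ways: second cousins through their fathers (r = 1/32) and second cousins through their mothers (r = 1/32).
r = 1/32 + 1/32 = 1/16 = 0.0625.

0.0625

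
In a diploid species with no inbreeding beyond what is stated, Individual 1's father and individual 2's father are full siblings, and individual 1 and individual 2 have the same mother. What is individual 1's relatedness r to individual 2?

Wright's path rule: contributions from independent ancestry routes add.
Individual 1 and individual 2 are related in two ways: first cousins through their fathers (r = 1/8) and half-sibs through their shared mother (r = 1/4).
r = 1/8 + 1/4 = 3/8 = 0.375.

0.375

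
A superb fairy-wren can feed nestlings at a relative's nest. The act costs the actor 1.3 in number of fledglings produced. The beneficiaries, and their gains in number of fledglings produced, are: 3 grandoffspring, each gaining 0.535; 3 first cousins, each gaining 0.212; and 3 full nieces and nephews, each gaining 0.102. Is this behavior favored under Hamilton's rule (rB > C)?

Hamilton's rule: the trait is favored when the sum of r·B over every recipient exceeds the actor's cost C.
r to a grandoffspring = 1/4 (two parent–offspring links: r = (1/2)^2 = 1/4).
r to a first cousin = 1/8 (first cousins share one grandparent pair — two paths of length 4: r = 2·(1/2)^4 = 1/8).
r to a full niece or nephew = 1/4 (full aunt/uncle↔niece/nephew: two paths of length 3 through the shared grandparent pair: r = 2·(1/2)^3 = 1/4).
Summing one r·B term per recipient: 3·0.25·0.535 + 3·0.125·0.212 + 3·0.25·0.102 = 0.55725.
0.55725 < 1.3: the indirect benefit is less than the cost.

No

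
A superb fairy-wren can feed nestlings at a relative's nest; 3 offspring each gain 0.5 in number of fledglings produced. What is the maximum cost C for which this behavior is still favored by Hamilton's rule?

0.75

r to an offspring = 0.5 (one parent–offspring link: r = (1/2)^1 = 1/2).
Hamilton's rule: n·r·B > C, so the trait is favored while C < n·r·B = 3·0.5·0.5 = 0.75.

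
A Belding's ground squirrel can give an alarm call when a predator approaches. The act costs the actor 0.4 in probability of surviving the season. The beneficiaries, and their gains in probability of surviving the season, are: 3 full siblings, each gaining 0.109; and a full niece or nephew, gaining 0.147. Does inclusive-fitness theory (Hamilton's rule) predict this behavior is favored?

Hamilton's rule: the trait is favored when the sum of r·B over every recipient exceeds the actor's cost C.
r to a full sibling = 1/2 (full sibs share both parents — two paths of length 2: r = 2·(1/2)^2 = 1/2).
r to a full niece or nephew = 0.25 (full aunt/uncle↔niece/nephew: two paths of length 3 through the shared grandparent pair: r = 2·(1/2)^3 = 1/4).
Summing one r·B term per recipient: 3·0.5·0.109 + 1·0.25·0.147 = 0.20025.
0.20025 < 0.4: the indirect benefit is less than the cost.

No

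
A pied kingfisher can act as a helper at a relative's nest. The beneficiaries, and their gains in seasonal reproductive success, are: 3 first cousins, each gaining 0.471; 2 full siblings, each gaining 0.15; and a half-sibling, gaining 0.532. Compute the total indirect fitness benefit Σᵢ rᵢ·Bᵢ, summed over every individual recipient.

0.459625

r to a first cousin = 1/8 (first cousins share one grandparent pair — two paths of length 4: r = 2·(1/2)^4 = 1/8).
r to a full sibling = 1/2 (full sibs share both parents — two paths of length 2: r = 2·(1/2)^2 = 1/2).
r to a half-sibling = 0.25 (half-sibs share one parent — one path of length 2: r = (1/2)^2 = 1/4).
Summing one r·B term per recipient: 3·0.125·0.471 + 2·0.5·0.15 + 1·0.25·0.532 = 0.459625.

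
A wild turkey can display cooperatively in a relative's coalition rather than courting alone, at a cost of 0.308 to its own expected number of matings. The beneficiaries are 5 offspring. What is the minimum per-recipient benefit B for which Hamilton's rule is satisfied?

0.1232

r to an offspring = 0.5 (one parent–offspring link: r = (1/2)^1 = 1/2).
Hamilton's rule with n recipients of equal r: n·r·B > C, so B > C/(n·r) = 0.308/(5·0.5) = 0.1232.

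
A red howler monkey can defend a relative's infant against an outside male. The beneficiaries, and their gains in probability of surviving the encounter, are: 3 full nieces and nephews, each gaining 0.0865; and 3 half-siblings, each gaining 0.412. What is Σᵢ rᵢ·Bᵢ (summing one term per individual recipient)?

r to a full niece or nephew = 1/4 (full aunt/uncle↔niece/nephew: two paths of length 3 through the shared grandparent pair: r = 2·(1/2)^3 = 1/4).
r to a half-sibling = 0.25 (half-sibs share one parent — one path of length 2: r = (1/2)^2 = 1/4).
Summing one r·B term per recipient: 3·0.25·0.0865 + 3·0.25·0.412 = 0.373875.

0.373875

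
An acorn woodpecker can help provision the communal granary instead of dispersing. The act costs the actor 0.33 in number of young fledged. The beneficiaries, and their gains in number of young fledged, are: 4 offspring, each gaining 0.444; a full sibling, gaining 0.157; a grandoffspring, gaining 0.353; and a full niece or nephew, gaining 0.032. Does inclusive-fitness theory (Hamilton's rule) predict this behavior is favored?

Yes

Hamilton's rule: the trait is favored when the sum of r·B over every recipient exceeds the actor's cost C.
r to an offspring = 0.5 (one parent–offspring link: r = (1/2)^1 = 1/2).
r to a full sibling = 1/2 (full sibs share both parents — two paths of length 2: r = 2·(1/2)^2 = 1/2).
r to a grandoffspring = 0.25 (two parent–offspring links: r = (1/2)^2 = 1/4).
r to a full niece or nephew = 0.25 (full aunt/uncle↔niece/nephew: two paths of length 3 through the shared grandparent pair: r = 2·(1/2)^3 = 1/4).
Summing one r·B term per recipient: 4·0.5·0.444 + 1·0.5·0.157 + 1·0.25·0.353 + 1·0.25·0.032 = 1.06275.
1.06275 > 0.33: the indirect benefit exceeds the cost.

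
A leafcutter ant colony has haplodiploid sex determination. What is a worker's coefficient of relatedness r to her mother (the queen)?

0.5

One meiotic link between diploid queen and diploid daughter: r = 1/2.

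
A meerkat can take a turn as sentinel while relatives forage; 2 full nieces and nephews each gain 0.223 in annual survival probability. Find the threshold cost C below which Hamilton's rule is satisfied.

0.1115

r to a full niece or nephew = 1/4 (full aunt/uncle↔niece/nephew: two paths of length 3 through the shared grandparent pair: r = 2·(1/2)^3 = 1/4).
Hamilton's rule: n·r·B > C, so the trait is favored while C < n·r·B = 2·0.25·0.223 = 0.1115.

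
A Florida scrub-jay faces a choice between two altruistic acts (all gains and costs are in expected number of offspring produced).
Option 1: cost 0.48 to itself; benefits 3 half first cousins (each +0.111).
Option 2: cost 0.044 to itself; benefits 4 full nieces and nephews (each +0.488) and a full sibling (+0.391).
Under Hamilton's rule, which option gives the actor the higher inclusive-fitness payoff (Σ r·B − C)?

Option 2

Option 1: r to a half first cousin = 0.0625.
Option 1: Σ r·B − C = (3·0.0625·0.111) − 0.48 = -0.4591875.
Option 2: r to a full niece or nephew = 0.25.
Option 2: r to a full sibling = 0.5.
Option 2: Σ r·B − C = (4·0.25·0.488 + 1·0.5·0.391) − 0.044 = 0.6395.
Option 2 has the higher net inclusive-fitness payoff.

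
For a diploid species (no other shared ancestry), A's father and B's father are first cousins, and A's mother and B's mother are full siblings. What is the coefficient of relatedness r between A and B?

Wright's path rule: contributions from independent ancestry routes add.
A and B are related in two ways: second cousins through their fathers (r = 1/32) and first cousins through their mothers (r = 1/8).
r = 1/32 + 1/8 = 5/32 = 0.15625.

0.15625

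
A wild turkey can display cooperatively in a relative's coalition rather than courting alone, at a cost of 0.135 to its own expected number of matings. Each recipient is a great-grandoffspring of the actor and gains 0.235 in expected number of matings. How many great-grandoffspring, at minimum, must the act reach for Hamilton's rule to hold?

r to a great-grandoffspring = 1/8 (three parent–offspring links: r = (1/2)^3 = 1/8).
Hamilton's rule: n·r·B > C  ⇒  n > C/(r·B) = 0.135/(0.125·0.235) = 4.596.
The smallest integer exceeding 4.596 is 5.

5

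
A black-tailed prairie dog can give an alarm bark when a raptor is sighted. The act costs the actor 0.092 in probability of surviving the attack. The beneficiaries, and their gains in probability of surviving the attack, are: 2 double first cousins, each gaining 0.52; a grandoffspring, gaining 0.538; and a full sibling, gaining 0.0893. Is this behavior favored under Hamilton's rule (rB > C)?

Yes

Hamilton's rule: the trait is favored when the sum of r·B over every recipient exceeds the actor's cost C.
r to a double first cousin = 0.25 (double first cousins share both grandparent pairs — four paths of length 4: r = 4·(1/2)^4 = 1/4).
r to a grandoffspring = 0.25 (two parent–offspring links: r = (1/2)^2 = 1/4).
r to a full sibling = 1/2 (full sibs share both parents — two paths of length 2: r = 2·(1/2)^2 = 1/2).
Summing one r·B term per recipient: 2·0.25·0.52 + 1·0.25·0.538 + 1·0.5·0.0893 = 0.43915.
0.43915 > 0.092: the indirect benefit exceeds the cost.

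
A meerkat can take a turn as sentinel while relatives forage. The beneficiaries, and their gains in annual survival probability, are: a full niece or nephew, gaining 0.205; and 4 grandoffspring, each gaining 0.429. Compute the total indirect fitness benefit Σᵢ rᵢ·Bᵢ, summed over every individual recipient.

0.48025

r to a full niece or nephew = 1/4 (full aunt/uncle↔niece/nephew: two paths of length 3 through the shared grandparent pair: r = 2·(1/2)^3 = 1/4).
r to a grandoffspring = 0.25 (two parent–offspring links: r = (1/2)^2 = 1/4).
Summing one r·B term per recipient: 1·0.25·0.205 + 4·0.25·0.429 = 0.48025.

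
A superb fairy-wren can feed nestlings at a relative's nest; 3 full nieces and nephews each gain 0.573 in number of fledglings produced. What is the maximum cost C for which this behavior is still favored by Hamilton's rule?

r to a full niece or nephew = 0.25 (full aunt/uncle↔niece/nephew: two paths of length 3 through the shared grandparent pair: r = 2·(1/2)^3 = 1/4).
Hamilton's rule: n·r·B > C, so the trait is favored while C < n·r·B = 3·0.25·0.573 = 0.42975.

0.42975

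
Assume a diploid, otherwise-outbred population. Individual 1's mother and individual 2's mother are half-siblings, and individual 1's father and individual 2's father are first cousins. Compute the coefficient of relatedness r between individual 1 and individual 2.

0.09375

With two independent routes of shared ancestry, r is the sum of the two contributions.
Individual 1 and individual 2 are related in two ways: half first cousins through their mothers (r = 1/16) and second cousins through their fathers (r = 1/32).
r = 1/16 + 1/32 = 0.09375.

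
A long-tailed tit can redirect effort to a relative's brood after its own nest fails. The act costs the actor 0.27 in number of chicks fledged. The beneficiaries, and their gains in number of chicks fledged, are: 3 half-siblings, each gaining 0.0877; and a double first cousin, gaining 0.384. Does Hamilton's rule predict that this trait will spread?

Hamilton's rule: the trait is favored when the sum of r·B over every recipient exceeds the actor's cost C.
r to a half-sibling = 0.25 (half-sibs share one parent — one path of length 2: r = (1/2)^2 = 1/4).
r to a double first cousin = 1/4 (double first cousins share both grandparent pairs — four paths of length 4: r = 4·(1/2)^4 = 1/4).
Summing one r·B term per recipient: 3·0.25·0.0877 + 1·0.25·0.384 = 0.161775.
0.161775 < 0.27: the indirect benefit is less than the cost.

No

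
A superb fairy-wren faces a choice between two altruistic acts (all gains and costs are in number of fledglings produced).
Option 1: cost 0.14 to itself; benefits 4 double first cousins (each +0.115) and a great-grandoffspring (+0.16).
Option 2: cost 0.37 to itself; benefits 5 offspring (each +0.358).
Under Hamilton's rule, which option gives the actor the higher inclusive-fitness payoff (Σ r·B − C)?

Option 1: r to a double first cousin = 0.25.
Option 1: r to a great-grandoffspring = 0.125.
Option 1: Σ r·B − C = (4·0.25·0.115 + 1·0.125·0.16) − 0.14 = -0.005.
Option 2: r to an offspring = 0.5.
Option 2: Σ r·B − C = (5·0.5·0.358) − 0.37 = 0.525.
Option 2 has the higher net inclusive-fitness payoff.

Option 2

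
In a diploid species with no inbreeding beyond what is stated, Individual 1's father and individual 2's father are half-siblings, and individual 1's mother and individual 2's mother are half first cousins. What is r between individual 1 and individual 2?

Independent pedigree routes through distinct common ancestors add.
Individual 1 and individual 2 are related in two ways: half first cousins through their fathers (r = 1/16) and half second cousins through their mothers (r = 1/64).
r = 1/16 + 1/64 = 5/64 = 0.078125.

0.078125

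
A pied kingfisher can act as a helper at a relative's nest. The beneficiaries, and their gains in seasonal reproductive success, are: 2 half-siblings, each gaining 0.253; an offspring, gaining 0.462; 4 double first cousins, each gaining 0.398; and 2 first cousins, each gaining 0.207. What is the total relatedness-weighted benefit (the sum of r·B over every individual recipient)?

0.80725

r to a half-sibling = 0.25 (half-sibs share one parent — one path of length 2: r = (1/2)^2 = 1/4).
r to an offspring = 0.5 (one parent–offspring link: r = (1/2)^1 = 1/2).
r to a double first cousin = 1/4 (double first cousins share both grandparent pairs — four paths of length 4: r = 4·(1/2)^4 = 1/4).
r to a first cousin = 0.125 (first cousins share one grandparent pair — two paths of length 4: r = 2·(1/2)^4 = 1/8).
Summing one r·B term per recipient: 2·0.25·0.253 + 1·0.5·0.462 + 4·0.25·0.398 + 2·0.125·0.207 = 0.80725.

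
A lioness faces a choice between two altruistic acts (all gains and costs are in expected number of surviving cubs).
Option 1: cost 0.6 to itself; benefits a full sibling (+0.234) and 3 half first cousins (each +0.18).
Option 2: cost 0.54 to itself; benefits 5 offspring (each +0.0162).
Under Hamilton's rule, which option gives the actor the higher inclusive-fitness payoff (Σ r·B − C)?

Option 1: r to a full sibling = 0.5.
Option 1: r to a half first cousin = 0.0625.
Option 1: Σ r·B − C = (1·0.5·0.234 + 3·0.0625·0.18) − 0.6 = -0.44925.
Option 2: r to an offspring = 0.5.
Option 2: Σ r·B − C = (5·0.5·0.0162) − 0.54 = -0.4995.
Option 1 has the higher net inclusive-fitness payoff.

Option 1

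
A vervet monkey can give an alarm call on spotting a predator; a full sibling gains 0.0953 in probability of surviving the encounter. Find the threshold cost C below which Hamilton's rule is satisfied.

r to a full sibling = 1/2 (full sibs share both parents — two paths of length 2: r = 2·(1/2)^2 = 1/2).
Hamilton's rule: n·r·B > C, so the trait is favored while C < n·r·B = 1·0.5·0.0953 = 0.04765.

0.04765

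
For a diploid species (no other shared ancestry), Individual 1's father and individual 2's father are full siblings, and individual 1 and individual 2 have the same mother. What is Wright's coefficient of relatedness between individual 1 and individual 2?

Relatedness sums over independent paths through distinct common ancestors.
Individual 1 and individual 2 are related in two ways: first cousins through their fathers (r = 1/8) and half-sibs through their shared mother (r = 1/4).
r = 1/8 + 1/4 = 0.375.

0.375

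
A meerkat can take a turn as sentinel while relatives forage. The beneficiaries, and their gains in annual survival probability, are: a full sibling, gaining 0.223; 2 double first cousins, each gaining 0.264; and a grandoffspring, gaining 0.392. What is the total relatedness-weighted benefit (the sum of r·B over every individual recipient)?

r to a full sibling = 1/2 (full sibs share both parents — two paths of length 2: r = 2·(1/2)^2 = 1/2).
r to a double first cousin = 0.25 (double first cousins share both grandparent pairs — four paths of length 4: r = 4·(1/2)^4 = 1/4).
r to a grandoffspring = 1/4 (two parent–offspring links: r = (1/2)^2 = 1/4).
Summing one r·B term per recipient: 1·0.5·0.223 + 2·0.25·0.264 + 1·0.25·0.392 = 0.3415.

0.3415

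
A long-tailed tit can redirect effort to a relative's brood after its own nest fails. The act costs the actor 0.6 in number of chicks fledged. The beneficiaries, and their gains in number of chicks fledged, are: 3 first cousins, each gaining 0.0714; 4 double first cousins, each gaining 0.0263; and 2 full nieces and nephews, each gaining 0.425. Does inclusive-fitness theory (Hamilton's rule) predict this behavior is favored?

Hamilton's rule: the trait is favored when the sum of r·B over every recipient exceeds the actor's cost C.
r to a first cousin = 1/8 (first cousins share one grandparent pair — two paths of length 4: r = 2·(1/2)^4 = 1/8).
r to a double first cousin = 0.25 (double first cousins share both grandparent pairs — four paths of length 4: r = 4·(1/2)^4 = 1/4).
r to a full niece or nephew = 1/4 (full aunt/uncle↔niece/nephew: two paths of length 3 through the shared grandparent pair: r = 2·(1/2)^3 = 1/4).
Summing one r·B term per recipient: 3·0.125·0.0714 + 4·0.25·0.0263 + 2·0.25·0.425 = 0.265575.
0.265575 < 0.6: the indirect benefit is less than the cost.

No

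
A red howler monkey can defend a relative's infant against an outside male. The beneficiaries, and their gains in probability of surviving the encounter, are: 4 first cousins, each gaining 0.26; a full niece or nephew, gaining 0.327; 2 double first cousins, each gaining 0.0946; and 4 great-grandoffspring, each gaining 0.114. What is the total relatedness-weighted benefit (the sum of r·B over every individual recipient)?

r to a first cousin = 1/8 (first cousins share one grandparent pair — two paths of length 4: r = 2·(1/2)^4 = 1/8).
r to a full niece or nephew = 0.25 (full aunt/uncle↔niece/nephew: two paths of length 3 through the shared grandparent pair: r = 2·(1/2)^3 = 1/4).
r to a double first cousin = 0.25 (double first cousins share both grandparent pairs — four paths of length 4: r = 4·(1/2)^4 = 1/4).
r to a great-grandoffspring = 0.125 (three parent–offspring links: r = (1/2)^3 = 1/8).
Summing one r·B term per recipient: 4·0.125·0.26 + 1·0.25·0.327 + 2·0.25·0.0946 + 4·0.125·0.114 = 0.31605.

0.31605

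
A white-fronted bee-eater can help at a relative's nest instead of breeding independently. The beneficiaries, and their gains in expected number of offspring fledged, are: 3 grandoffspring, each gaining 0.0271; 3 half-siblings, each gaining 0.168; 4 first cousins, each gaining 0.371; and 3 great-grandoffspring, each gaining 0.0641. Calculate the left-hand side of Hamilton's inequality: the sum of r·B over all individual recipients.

0.3558625

r to a grandoffspring = 0.25 (two parent–offspring links: r = (1/2)^2 = 1/4).
r to a half-sibling = 1/4 (half-sibs share one parent — one path of length 2: r = (1/2)^2 = 1/4).
r to a first cousin = 1/8 (first cousins share one grandparent pair — two paths of length 4: r = 2·(1/2)^4 = 1/8).
r to a great-grandoffspring = 0.125 (three parent–offspring links: r = (1/2)^3 = 1/8).
Summing one r·B term per recipient: 3·0.25·0.0271 + 3·0.25·0.168 + 4·0.125·0.371 + 3·0.125·0.0641 = 0.3558625.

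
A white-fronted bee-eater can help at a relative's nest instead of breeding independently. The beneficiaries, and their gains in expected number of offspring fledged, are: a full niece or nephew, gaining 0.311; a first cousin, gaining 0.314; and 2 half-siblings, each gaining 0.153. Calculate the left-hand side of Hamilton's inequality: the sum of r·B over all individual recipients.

0.1935

r to a full niece or nephew = 1/4 (full aunt/uncle↔niece/nephew: two paths of length 3 through the shared grandparent pair: r = 2·(1/2)^3 = 1/4).
r to a first cousin = 1/8 (first cousins share one grandparent pair — two paths of length 4: r = 2·(1/2)^4 = 1/8).
r to a half-sibling = 1/4 (half-sibs share one parent — one path of length 2: r = (1/2)^2 = 1/4).
Summing one r·B term per recipient: 1·0.25·0.311 + 1·0.125·0.314 + 2·0.25·0.153 = 0.1935.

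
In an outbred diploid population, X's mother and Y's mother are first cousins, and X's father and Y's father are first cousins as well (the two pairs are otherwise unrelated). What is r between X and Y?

Independent pedigree routes through distinct common ancestors add.
X and Y are related in two ways: second cousins through their mothers (r = 1/32) and second cousins through their fathers (r = 1/32).
r = 1/32 + 1/32 = 0.0625.

0.0625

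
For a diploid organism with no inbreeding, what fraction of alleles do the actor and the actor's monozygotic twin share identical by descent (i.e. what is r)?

Each parent–offspring link contributes a factor of 1/2, and independent paths through distinct common ancestors add.
Monozygotic twins share every allele identical by descent: r = 1.

1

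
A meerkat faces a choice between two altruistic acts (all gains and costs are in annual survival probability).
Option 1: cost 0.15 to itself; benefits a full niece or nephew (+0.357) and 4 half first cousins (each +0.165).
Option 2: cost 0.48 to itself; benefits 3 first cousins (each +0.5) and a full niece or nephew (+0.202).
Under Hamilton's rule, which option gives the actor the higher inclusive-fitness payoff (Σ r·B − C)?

Option 1

Option 1: r to a full niece or nephew = 0.25.
Option 1: r to a half first cousin = 0.0625.
Option 1: Σ r·B − C = (1·0.25·0.357 + 4·0.0625·0.165) − 0.15 = -0.0195.
Option 2: r to a first cousin = 0.125.
Option 2: r to a full niece or nephew = 0.25.
Option 2: Σ r·B − C = (3·0.125·0.5 + 1·0.25·0.202) − 0.48 = -0.242.
Option 1 has the higher net inclusive-fitness payoff.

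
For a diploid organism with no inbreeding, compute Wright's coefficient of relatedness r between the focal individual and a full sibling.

Each parent–offspring link contributes a factor of 1/2, and independent paths through distinct common ancestors add.
Full sibs share both parents — two paths of length 2: r = 2·(1/2)^2 = 1/2.

0.5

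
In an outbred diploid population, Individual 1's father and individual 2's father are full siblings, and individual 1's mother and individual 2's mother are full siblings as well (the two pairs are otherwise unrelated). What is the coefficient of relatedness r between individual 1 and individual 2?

Relatedness sums over independent paths through distinct common ancestors.
Individual 1 and individual 2 are related in two ways: first cousins through their fathers (r = 1/8) and first cousins through their mothers (r = 1/8) — i.e. double first cousins.
r = 1/8 + 1/8 = 0.25.

0.25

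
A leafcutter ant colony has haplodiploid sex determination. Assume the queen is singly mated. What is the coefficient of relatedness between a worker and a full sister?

Haplodiploid full sisters inherit their father's entire haploid genome identically (contributing 1/2) and on average half of their mother's contribution (1/2 · 1/2 = 1/4); r = 1/2 + 1/4 = 3/4.

0.75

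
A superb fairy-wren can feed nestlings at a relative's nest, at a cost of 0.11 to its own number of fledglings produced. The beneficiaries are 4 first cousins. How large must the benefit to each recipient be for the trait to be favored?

r to a first cousin = 0.125 (first cousins share one grandparent pair — two paths of length 4: r = 2·(1/2)^4 = 1/8).
Hamilton's rule with n recipients of equal r: n·r·B > C, so B > C/(n·r) = 0.11/(4·0.125) = 0.22.

0.22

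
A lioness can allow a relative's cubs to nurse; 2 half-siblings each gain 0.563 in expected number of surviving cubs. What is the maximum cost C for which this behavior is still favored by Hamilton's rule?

r to a half-sibling = 0.25 (half-sibs share one parent — one path of length 2: r = (1/2)^2 = 1/4).
Hamilton's rule: n·r·B > C, so the trait is favored while C < n·r·B = 2·0.25·0.563 = 0.2815.

0.2815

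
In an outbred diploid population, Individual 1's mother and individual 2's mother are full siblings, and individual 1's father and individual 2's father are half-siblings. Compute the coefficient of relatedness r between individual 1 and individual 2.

0.1875

With two independent routes of shared ancestry, r is the sum of the two contributions.
Individual 1 and individual 2 are related in two ways: first cousins through their mothers (r = 1/8) and half first cousins through their fathers (r = 1/16).
r = 1/8 + 1/16 = 0.1875.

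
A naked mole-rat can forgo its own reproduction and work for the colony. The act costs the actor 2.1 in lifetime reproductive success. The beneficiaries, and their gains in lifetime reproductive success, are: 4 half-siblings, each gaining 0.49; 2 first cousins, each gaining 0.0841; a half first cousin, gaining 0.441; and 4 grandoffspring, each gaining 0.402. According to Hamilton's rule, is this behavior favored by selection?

No

Hamilton's rule: the trait is favored when the sum of r·B over every recipient exceeds the actor's cost C.
r to a half-sibling = 0.25 (half-sibs share one parent — one path of length 2: r = (1/2)^2 = 1/4).
r to a first cousin = 1/8 (first cousins share one grandparent pair — two paths of length 4: r = 2·(1/2)^4 = 1/8).
r to a half first cousin = 0.0625 (half first cousins share one grandparent — one path of length 4: r = (1/2)^4 = 1/16).
r to a grandoffspring = 0.25 (two parent–offspring links: r = (1/2)^2 = 1/4).
Summing one r·B term per recipient: 4·0.25·0.49 + 2·0.125·0.0841 + 1·0.0625·0.441 + 4·0.25·0.402 = 0.9405875.
0.9405875 < 2.1: the indirect benefit is less than the cost.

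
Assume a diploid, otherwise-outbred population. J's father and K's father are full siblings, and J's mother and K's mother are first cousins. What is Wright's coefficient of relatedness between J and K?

0.15625

With two independent routes of shared ancestry, r is the sum of the two contributions.
J and K are related in two ways: first cousins through their fathers (r = 1/8) and second cousins through their mothers (r = 1/32).
r = 1/8 + 1/32 = 0.15625.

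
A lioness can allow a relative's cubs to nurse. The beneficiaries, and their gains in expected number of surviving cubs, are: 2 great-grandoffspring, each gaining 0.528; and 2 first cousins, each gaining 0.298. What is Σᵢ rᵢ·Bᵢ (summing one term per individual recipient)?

0.2065

r to a great-grandoffspring = 0.125 (three parent–offspring links: r = (1/2)^3 = 1/8).
r to a first cousin = 1/8 (first cousins share one grandparent pair — two paths of length 4: r = 2·(1/2)^4 = 1/8).
Summing one r·B term per recipient: 2·0.125·0.528 + 2·0.125·0.298 = 0.2065.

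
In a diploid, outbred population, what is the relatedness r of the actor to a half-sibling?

0.25

Each parent–offspring link contributes a factor of 1/2, and independent paths through distinct common ancestors add.
Half-sibs share one parent — one path of length 2: r = (1/2)^2 = 1/4.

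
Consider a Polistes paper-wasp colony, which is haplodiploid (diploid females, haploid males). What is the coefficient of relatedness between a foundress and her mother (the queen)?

0.5

One meiotic link between diploid queen and diploid daughter: r = 1/2.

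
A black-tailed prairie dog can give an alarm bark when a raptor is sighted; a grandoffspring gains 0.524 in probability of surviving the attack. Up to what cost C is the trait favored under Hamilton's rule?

r to a grandoffspring = 0.25 (two parent–offspring links: r = (1/2)^2 = 1/4).
Hamilton's rule: n·r·B > C, so the trait is favored while C < n·r·B = 1·0.25·0.524 = 0.131.

0.131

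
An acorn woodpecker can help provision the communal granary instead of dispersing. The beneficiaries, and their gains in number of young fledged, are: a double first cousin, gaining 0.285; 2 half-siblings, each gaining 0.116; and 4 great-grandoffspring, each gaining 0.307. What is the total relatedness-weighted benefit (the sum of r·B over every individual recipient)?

r to a double first cousin = 0.25 (double first cousins share both grandparent pairs — four paths of length 4: r = 4·(1/2)^4 = 1/4).
r to a half-sibling = 0.25 (half-sibs share one parent — one path of length 2: r = (1/2)^2 = 1/4).
r to a great-grandoffspring = 1/8 (three parent–offspring links: r = (1/2)^3 = 1/8).
Summing one r·B term per recipient: 1·0.25·0.285 + 2·0.25·0.116 + 4·0.125·0.307 = 0.28275.

0.28275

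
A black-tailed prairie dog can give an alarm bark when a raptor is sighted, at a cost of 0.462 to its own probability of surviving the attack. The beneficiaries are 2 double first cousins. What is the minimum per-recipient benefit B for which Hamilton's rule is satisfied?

0.924

r to a double first cousin = 1/4 (double first cousins share both grandparent pairs — four paths of length 4: r = 4·(1/2)^4 = 1/4).
Hamilton's rule with n recipients of equal r: n·r·B > C, so B > C/(n·r) = 0.462/(2·0.25) = 0.924.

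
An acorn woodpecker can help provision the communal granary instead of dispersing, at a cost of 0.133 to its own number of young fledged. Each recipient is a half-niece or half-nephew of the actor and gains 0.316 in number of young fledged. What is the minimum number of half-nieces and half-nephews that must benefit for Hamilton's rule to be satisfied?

r to a half-niece or half-nephew = 0.125 (half-aunt/uncle↔niece/nephew: one path of length 3: r = (1/2)^3 = 1/8).
Hamilton's rule: n·r·B > C  ⇒  n > C/(r·B) = 0.133/(0.125·0.316) = 3.367.
The smallest integer exceeding 3.367 is 4.

4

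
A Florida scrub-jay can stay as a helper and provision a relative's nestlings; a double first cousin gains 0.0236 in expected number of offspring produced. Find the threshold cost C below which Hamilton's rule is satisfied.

r to a double first cousin = 1/4 (double first cousins share both grandparent pairs — four paths of length 4: r = 4·(1/2)^4 = 1/4).
Hamilton's rule: n·r·B > C, so the trait is favored while C < n·r·B = 1·0.25·0.0236 = 0.0059.

0.0059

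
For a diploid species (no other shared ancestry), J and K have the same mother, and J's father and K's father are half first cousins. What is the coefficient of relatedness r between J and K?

With two independent routes of shared ancestry, r is the sum of the two contributions.
J and K are related in two ways: half-sibs through their shared mother (r = 1/4) and half second cousins through their fathers (r = 1/64).
r = 1/4 + 1/64 = 0.265625.

0.265625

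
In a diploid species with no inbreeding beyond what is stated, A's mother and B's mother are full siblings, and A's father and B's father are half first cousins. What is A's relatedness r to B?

With two independent routes of shared ancestry, r is the sum of the two contributions.
A and B are related in two ways: first cousins through their mothers (r = 1/8) and half second cousins through their fathers (r = 1/64).
r = 1/8 + 1/64 = 0.140625.

0.140625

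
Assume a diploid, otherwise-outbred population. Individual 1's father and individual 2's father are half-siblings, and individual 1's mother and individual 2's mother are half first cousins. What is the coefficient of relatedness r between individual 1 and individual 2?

0.078125

Independent pedigree routes through distinct common ancestors add.
Individual 1 and individual 2 are related in two ways: half first cousins through their fathers (r = 1/16) and half second cousins through their mothers (r = 1/64).
r = 1/16 + 1/64 = 0.078125.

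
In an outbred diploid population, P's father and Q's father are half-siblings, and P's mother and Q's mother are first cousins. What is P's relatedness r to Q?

Wright's path rule: contributions from independent ancestry routes add.
P and Q are related in two ways: half first cousins through their fathers (r = 1/16) and second cousins through their mothers (r = 1/32).
r = 1/16 + 1/32 = 0.09375.

0.09375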